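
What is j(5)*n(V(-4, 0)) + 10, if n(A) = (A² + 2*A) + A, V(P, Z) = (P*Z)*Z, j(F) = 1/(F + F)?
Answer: 10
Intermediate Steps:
j(F) = 1/(2*F)
V(P, Z) = P*Z²
n(A) = A² + 3*A
j(5)*n(V(-4, 0)) + 10 = ((½)/5)*((-4*0²)*(3 - 4*0²)) + 10 = ((½)*(⅕))*((-4*0)*(3 - 4*0)) + 10 = (0*(3 + 0))/10 + 10 = (0*3)/10 + 10 = (⅒)*0 + 10 = 0 + 10 = 10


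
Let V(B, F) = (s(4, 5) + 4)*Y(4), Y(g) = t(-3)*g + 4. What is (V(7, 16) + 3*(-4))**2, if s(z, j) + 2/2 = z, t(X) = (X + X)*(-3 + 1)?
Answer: 123904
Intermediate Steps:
t(X) = -4*X (t(X) = (2*X)*(-2) = -4*X)
s(z, j) = -1 + z
Y(g) = 4 + 12*g (Y(g) = (-4*(-3))*g + 4 = 12*g + 4 = 4 + 12*g)
V(B, F) = 364 (V(B, F) = ((-1 + 4) + 4)*(4 + 12*4) = (3 + 4)*(4 + 48) = 7*52 = 364)
(V(7, 16) + 3*(-4))**2 = (364 + 3*(-4))**2 = (364 - 12)**2 = 352**2 = 123904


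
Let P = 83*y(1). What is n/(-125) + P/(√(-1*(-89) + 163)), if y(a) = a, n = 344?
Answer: -344/125 + 83*√7/42 ≈ 2.4765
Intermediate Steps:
P = 83 (P = 83*1 = 83)
n/(-125) + P/(√(-1*(-89) + 163)) = 344/(-125) + 83/(√(-1*(-89) + 163)) = 344*(-1/125) + 83/(√(89 + 163)) = -344/125 + 83/(√252) = -344/125 + 83/((6*√7)) = -344/125 + 83*(√7/42) = -344/125 + 83*√7/42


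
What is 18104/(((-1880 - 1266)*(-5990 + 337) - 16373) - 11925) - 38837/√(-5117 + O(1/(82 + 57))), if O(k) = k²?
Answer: 2263/2219505 + 5398343*I*√24716389/49432778 ≈ 0.0010196 + 542.92*I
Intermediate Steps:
18104/(((-1880 - 1266)*(-5990 + 337) - 16373) - 11925) - 38837/√(-5117 + O(1/(82 + 57))) = 18104/(((-1880 - 1266)*(-5990 + 337) - 16373) - 11925) - 38837/√(-5117 + (1/(82 + 57))²) = 18104/((-3146*(-5653) - 16373) - 11925) - 38837/√(-5117 + (1/139)²) = 18104/((17784338 - 16373) - 11925) - 38837/√(-5117 + (1/139)²) = 18104/(17767965 - 11925) - 38837/√(-5117 + 1/19321) = 18104/17756040 - 38837*(-139*I*√24716389/49432778) = 18104*(1/17756040) - 38837*(-139*I*√24716389/49432778) = 2263/2219505 - (-5398343)*I*√24716389/49432778 = 2263/2219505 + 5398343*I*√24716389/49432778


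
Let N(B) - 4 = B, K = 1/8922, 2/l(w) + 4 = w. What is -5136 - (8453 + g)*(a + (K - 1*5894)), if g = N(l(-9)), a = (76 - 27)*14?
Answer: 5107805133629/115986 ≈ 4.4038e+7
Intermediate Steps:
l(w) = 2/(-4 + w)
K = 1/8922 ≈ 0.00011208
N(B) = 4 + B
a = 686 (a = 49*14 = 686)
g = 50/13 (g = 4 + 2/(-4 - 9) = 4 + 2/(-13) = 4 + 2*(-1/13) = 4 - 2/13 = 50/13 ≈ 3.8462)
-5136 - (8453 + g)*(a + (K - 1*5894)) = -5136 - (8453 + 50/13)*(686 + (1/8922 - 1*5894)) = -5136 - 109939*(686 + (1/8922 - 5894))/13 = -5136 - 109939*(686 - 52586267/8922)/13 = -5136 - 109939*(-46465775)/(13*8922) = -5136 - 1*(-5108400837725/115986) = -5136 + 5108400837725/115986 = 5107805133629/115986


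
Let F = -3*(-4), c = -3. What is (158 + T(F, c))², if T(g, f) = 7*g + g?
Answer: 64516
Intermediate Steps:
F = 12
T(g, f) = 8*g
(158 + T(F, c))² = (158 + 8*12)² = (158 + 96)² = 254² = 64516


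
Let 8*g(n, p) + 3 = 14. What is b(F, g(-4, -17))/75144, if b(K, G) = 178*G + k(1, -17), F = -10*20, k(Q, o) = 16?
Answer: 1043/300576 ≈ 0.0034700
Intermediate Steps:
g(n, p) = 11/8 (g(n, p) = -3/8 + (⅛)*14 = -3/8 + 7/4 = 11/8)
F = -200
b(K, G) = 16 + 178*G (b(K, G) = 178*G + 16 = 16 + 178*G)
b(F, g(-4, -17))/75144 = (16 + 178*(11/8))/75144 = (16 + 979/4)*(1/75144) = (1043/4)*(1/75144) = 1043/300576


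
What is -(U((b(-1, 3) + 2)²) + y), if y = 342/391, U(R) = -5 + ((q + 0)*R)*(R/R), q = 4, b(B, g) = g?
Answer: -37487/391 ≈ -95.875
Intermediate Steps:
U(R) = -5 + 4*R (U(R) = -5 + ((4 + 0)*R)*(R/R) = -5 + (4*R)*1 = -5 + 4*R)
y = 342/391 (y = 342*(1/391) = 342/391 ≈ 0.87468)
-(U((b(-1, 3) + 2)²) + y) = -((-5 + 4*(3 + 2)²) + 342/391) = -((-5 + 4*5²) + 342/391) = -((-5 + 4*25) + 342/391) = -((-5 + 100) + 342/391) = -(95 + 342/391) = -1*37487/391 = -37487/391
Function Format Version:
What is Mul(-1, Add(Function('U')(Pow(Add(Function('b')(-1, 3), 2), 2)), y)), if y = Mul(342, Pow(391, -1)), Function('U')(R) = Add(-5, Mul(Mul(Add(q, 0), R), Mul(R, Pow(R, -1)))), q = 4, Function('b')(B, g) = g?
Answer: Rational(-37487, 391) ≈ -95.875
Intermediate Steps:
Function('U')(R) = Add(-5, Mul(4, R)) (Function('U')(R) = Add(-5, Mul(Mul(Add(4, 0), R), Mul(R, Pow(R, -1)))) = Add(-5, Mul(Mul(4, R), 1)) = Add(-5, Mul(4, R)))
y = Rational(342, 391) (y = Mul(342, Rational(1, 391)) = Rational(342, 391) ≈ 0.87468)
Mul(-1, Add(Function('U')(Pow(Add(Function('b')(-1, 3), 2), 2)), y)) = Mul(-1, Add(Add(-5, Mul(4, Pow(Add(3, 2), 2))), Rational(342, 391))) = Mul(-1, Add(Add(-5, Mul(4, Pow(5, 2))), Rational(342, 391))) = Mul(-1, Add(Add(-5, Mul(4, 25)), Rational(342, 391))) = Mul(-1, Add(Add(-5, 100), Rational(342, 391))) = Mul(-1, Add(95, Rational(342, 391))) = Mul(-1, Rational(37487, 391)) = Rational(-37487, 391)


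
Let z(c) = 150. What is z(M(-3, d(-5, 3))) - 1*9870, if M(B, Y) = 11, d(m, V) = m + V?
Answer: -9720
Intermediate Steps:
d(m, V) = V + m
z(M(-3, d(-5, 3))) - 1*9870 = 150 - 1*9870 = 150 - 9870 = -9720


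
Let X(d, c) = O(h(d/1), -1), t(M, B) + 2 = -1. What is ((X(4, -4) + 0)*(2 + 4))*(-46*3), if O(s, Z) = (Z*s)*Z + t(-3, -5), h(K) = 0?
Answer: 2484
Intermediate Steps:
t(M, B) = -3 (t(M, B) = -2 - 1 = -3)
O(s, Z) = -3 + s*Z² (O(s, Z) = (Z*s)*Z - 3 = s*Z² - 3 = -3 + s*Z²)
X(d, c) = -3 (X(d, c) = -3 + 0*(-1)² = -3 + 0*1 = -3 + 0 = -3)
((X(4, -4) + 0)*(2 + 4))*(-46*3) = ((-3 + 0)*(2 + 4))*(-46*3) = -3*6*(-138) = -18*(-138) = 2484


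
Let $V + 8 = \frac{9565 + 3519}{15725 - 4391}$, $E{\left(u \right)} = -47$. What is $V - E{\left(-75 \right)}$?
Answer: $\frac{227555}{5667} \approx 40.154$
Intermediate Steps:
$V = - \frac{38794}{5667}$ ($V = -8 + \frac{9565 + 3519}{15725 - 4391} = -8 + \frac{13084}{11334} = -8 + 13084 \cdot \frac{1}{11334} = -8 + \frac{6542}{5667} = - \frac{38794}{5667} \approx -6.8456$)
$V - E{\left(-75 \right)} = - \frac{38794}{5667} - -47 = - \frac{38794}{5667} + 47 = \frac{227555}{5667}$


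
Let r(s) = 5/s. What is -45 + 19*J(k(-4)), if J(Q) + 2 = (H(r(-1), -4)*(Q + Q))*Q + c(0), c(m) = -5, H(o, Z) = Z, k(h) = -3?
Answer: -1546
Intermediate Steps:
J(Q) = -7 - 8*Q**2 (J(Q) = -2 + ((-4*(Q + Q))*Q - 5) = -2 + ((-8*Q)*Q - 5) = -2 + (-8*Q**2 - 5) = -2 + (-5 - 8*Q**2) = -7 - 8*Q**2)
-45 + 19*J(k(-4)) = -45 + 19*(-7 - 8*(-3)**2) = -45 + 19*(-7 - 8*9) = -45 + 19*(-7 - 72) = -45 + 19*(-79) = -45 - 1501 = -1546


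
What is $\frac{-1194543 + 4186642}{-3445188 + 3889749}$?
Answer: $\frac{2992099}{444561} \approx 6.7305$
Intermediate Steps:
$\frac{-1194543 + 4186642}{-3445188 + 3889749} = \frac{2992099}{444561}$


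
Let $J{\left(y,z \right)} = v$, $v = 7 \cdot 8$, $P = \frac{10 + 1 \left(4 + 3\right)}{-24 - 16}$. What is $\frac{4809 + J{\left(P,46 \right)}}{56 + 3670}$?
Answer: $\frac{4865}{3726} \approx 1.3057$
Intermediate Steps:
$P = - \frac{17}{40}$ ($P = \frac{10 + 1 \cdot 7}{-40} = \left(10 + 7\right) \left(- \frac{1}{40}\right) = 17 \left(- \frac{1}{40}\right) = - \frac{17}{40} \approx -0.425$)
$v = 56$
$J{\left(y,z \right)} = 56$
$\frac{4809 + J{\left(P,46 \right)}}{56 + 3670} = \frac{4809 + 56}{56 + 3670} = \frac{4865}{3726}$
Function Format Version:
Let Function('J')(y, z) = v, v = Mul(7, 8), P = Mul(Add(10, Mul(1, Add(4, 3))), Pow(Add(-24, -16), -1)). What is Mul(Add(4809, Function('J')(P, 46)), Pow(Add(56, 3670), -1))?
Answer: Rational(4865, 3726) ≈ 1.3057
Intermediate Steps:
P = Rational(-17, 40) (P = Mul(Add(10, Mul(1, 7)), Pow(-40, -1)) = Mul(Add(10, 7), Rational(-1, 40)) = Mul(17, Rational(-1, 40)) = Rational(-17, 40) ≈ -0.42500)
v = 56
Function('J')(y, z) = 56
Mul(Add(4809, Function('J')(P, 46)), Pow(Add(56, 3670), -1)) = Mul(Add(4809, 56), Pow(Add(56, 3670), -1)) = Mul(4865, Pow(3726, -1)) = Mul(4865, Rational(1, 3726)) = Rational(4865, 3726)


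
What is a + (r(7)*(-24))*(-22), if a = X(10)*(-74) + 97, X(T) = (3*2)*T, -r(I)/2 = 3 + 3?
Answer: -10679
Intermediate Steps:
r(I) = -12 (r(I) = -2*(3 + 3) = -2*6 = -12)
X(T) = 6*T
a = -4343 (a = (6*10)*(-74) + 97 = 60*(-74) + 97 = -4440 + 97 = -4343)
a + (r(7)*(-24))*(-22) = -4343 - 12*(-24)*(-22) = -4343 + 288*(-22) = -4343 - 6336 = -10679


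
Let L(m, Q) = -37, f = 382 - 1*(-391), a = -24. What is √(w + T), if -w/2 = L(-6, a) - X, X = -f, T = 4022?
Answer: 5*√102 ≈ 50.497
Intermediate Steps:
f = 773 (f = 382 + 391 = 773)
X = -773 (X = -1*773 = -773)
w = -1472 (w = -2*(-37 - 1*(-773)) = -2*(-37 + 773) = -2*736 = -1472)
√(w + T) = √(-1472 + 4022) = √2550 = 5*√102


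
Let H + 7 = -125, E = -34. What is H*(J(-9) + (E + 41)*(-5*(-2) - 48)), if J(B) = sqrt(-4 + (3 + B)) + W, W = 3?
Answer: 34716 - 132*I*sqrt(10) ≈ 34716.0 - 417.42*I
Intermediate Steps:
H = -132 (H = -7 - 125 = -132)
J(B) = 3 + sqrt(-1 + B) (J(B) = sqrt(-4 + (3 + B)) + 3 = sqrt(-1 + B) + 3 = 3 + sqrt(-1 + B))
H*(J(-9) + (E + 41)*(-5*(-2) - 48)) = -132*((3 + sqrt(-1 - 9)) + (-34 + 41)*(-5*(-2) - 48)) = -132*((3 + sqrt(-10)) + 7*(10 - 48)) = -132*((3 + I*sqrt(10)) + 7*(-38)) = -132*((3 + I*sqrt(10)) - 266) = -132*(-263 + I*sqrt(10)) = 34716 - 132*I*sqrt(10)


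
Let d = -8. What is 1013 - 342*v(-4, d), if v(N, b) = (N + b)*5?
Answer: 21533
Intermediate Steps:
v(N, b) = 5*N + 5*b
1013 - 342*v(-4, d) = 1013 - 342*(5*(-4) + 5*(-8)) = 1013 - 342*(-20 - 40) = 1013 - 342*(-60) = 1013 + 20520 = 21533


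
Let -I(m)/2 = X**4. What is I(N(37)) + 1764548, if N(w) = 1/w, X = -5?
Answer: 1763298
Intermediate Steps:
I(m) = -1250 (I(m) = -2*(-5)**4 = -2*625 = -1250)
I(N(37)) + 1764548 = -1250 + 1764548 = 1763298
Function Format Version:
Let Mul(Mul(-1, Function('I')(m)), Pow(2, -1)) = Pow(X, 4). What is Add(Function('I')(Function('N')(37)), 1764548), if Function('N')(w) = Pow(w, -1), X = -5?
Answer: 1763298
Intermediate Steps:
Function('I')(m) = -1250 (Function('I')(m) = Mul(-2, Pow(-5, 4)) = Mul(-2, 625) = -1250)
Add(Function('I')(Function('N')(37)), 1764548) = Add(-1250, 1764548) = 1763298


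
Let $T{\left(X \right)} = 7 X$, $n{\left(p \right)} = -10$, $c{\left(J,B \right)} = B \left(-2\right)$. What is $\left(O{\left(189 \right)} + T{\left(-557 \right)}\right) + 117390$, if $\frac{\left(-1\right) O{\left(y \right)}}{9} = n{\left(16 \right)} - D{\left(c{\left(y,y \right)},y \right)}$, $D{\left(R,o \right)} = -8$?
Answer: $113509$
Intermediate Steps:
$c{\left(J,B \right)} = - 2 B$
$O{\left(y \right)} = 18$ ($O{\left(y \right)} = - 9 \left(-10 - -8\right) = - 9 \left(-10 + 8\right) = \left(-9\right) \left(-2\right) = 18$)
$\left(O{\left(189 \right)} + T{\left(-557 \right)}\right) + 117390 = \left(18 + 7 \left(-557\right)\right) + 117390 = \left(18 - 3899\right) + 117390 = -3881 + 117390 = 113509$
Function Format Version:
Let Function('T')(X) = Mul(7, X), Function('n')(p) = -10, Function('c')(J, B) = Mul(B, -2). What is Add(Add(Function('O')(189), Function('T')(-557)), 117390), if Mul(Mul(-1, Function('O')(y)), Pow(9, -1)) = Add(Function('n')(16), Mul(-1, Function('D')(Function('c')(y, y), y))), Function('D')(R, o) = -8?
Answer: 113509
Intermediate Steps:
Function('c')(J, B) = Mul(-2, B)
Function('O')(y) = 18 (Function('O')(y) = Mul(-9, Add(-10, Mul(-1, -8))) = Mul(-9, Add(-10, 8)) = Mul(-9, -2) = 18)
Add(Add(Function('O')(189), Function('T')(-557)), 117390) = Add(Add(18, Mul(7, -557)), 117390) = Add(Add(18, -3899), 117390) = Add(-3881, 117390) = 113509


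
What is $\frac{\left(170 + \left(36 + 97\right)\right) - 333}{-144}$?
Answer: $\frac{5}{24} \approx 0.20833$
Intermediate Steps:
$\frac{\left(170 + \left(36 + 97\right)\right) - 333}{-144} = \left(\left(170 + 133\right) - 333\right) \left(- \frac{1}{144}\right) = \left(303 - 333\right) \left(- \frac{1}{144}\right) = \left(-30\right) \left(- \frac{1}{144}\right) = \frac{5}{24}$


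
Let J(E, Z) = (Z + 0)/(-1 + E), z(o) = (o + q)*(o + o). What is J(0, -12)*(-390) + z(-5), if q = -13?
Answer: -4500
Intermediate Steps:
z(o) = 2*o*(-13 + o) (z(o) = (o - 13)*(o + o) = (-13 + o)*(2*o) = 2*o*(-13 + o))
J(E, Z) = Z/(-1 + E)
J(0, -12)*(-390) + z(-5) = -12/(-1 + 0)*(-390) + 2*(-5)*(-13 - 5) = -12/(-1)*(-390) + 2*(-5)*(-18) = -12*(-1)*(-390) + 180 = 12*(-390) + 180 = -4680 + 180 = -4500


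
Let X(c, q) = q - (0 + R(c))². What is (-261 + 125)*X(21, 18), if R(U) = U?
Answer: 57528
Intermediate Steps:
X(c, q) = q - c² (X(c, q) = q - (0 + c)² = q - c²)
(-261 + 125)*X(21, 18) = (-261 + 125)*(18 - 1*21²) = -136*(18 - 1*441) = -136*(18 - 441) = -136*(-423) = 57528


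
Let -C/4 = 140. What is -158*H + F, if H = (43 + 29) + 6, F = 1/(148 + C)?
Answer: -5077489/412 ≈ -12324.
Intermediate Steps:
C = -560 (C = -4*140 = -560)
F = -1/412 (F = 1/(148 - 560) = 1/(-412) = -1/412 ≈ -0.0024272)
H = 78 (H = 72 + 6 = 78)
-158*H + F = -158*78 - 1/412 = -12324 - 1/412 = -5077489/412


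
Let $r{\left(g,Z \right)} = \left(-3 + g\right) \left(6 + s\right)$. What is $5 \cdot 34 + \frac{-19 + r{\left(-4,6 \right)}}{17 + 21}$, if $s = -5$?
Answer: $\frac{3217}{19} \approx 169.32$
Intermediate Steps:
$r{\left(g,Z \right)} = -3 + g$ ($r{\left(g,Z \right)} = \left(-3 + g\right) \left(6 - 5\right) = \left(-3 + g\right) 1 = -3 + g$)
$5 \cdot 34 + \frac{-19 + r{\left(-4,6 \right)}}{17 + 21} = 5 \cdot 34 + \frac{-19 - 7}{17 + 21} = 170 + \frac{-19 - 7}{38} = 170 - \frac{13}{19} = \frac{3217}{19}$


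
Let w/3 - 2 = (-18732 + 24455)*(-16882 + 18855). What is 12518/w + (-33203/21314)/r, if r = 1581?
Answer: -234302884039/380493935759754 ≈ -0.00061579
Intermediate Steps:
w = 33874443 (w = 6 + 3*((-18732 + 24455)*(-16882 + 18855)) = 6 + 3*(5723*1973) = 6 + 3*11291479 = 6 + 33874437 = 33874443)
12518/w + (-33203/21314)/r = 12518/33874443 - 33203/21314/1581 = 12518*(1/33874443) - 33203*1/21314*(1/1581) = 12518/33874443 - 33203/21314*1/1581 = 12518/33874443 - 33203/33697434 = -234302884039/380493935759754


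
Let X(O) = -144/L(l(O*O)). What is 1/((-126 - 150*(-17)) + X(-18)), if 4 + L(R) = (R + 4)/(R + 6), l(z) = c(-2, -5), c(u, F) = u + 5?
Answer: 29/71592 ≈ 0.00040507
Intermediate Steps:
c(u, F) = 5 + u
l(z) = 3 (l(z) = 5 - 2 = 3)
L(R) = -4 + (4 + R)/(6 + R) (L(R) = -4 + (R + 4)/(R + 6) = -4 + (4 + R)/(6 + R))
X(O) = 1296/29 (X(O) = -144*(6 + 3)/(-20 - 3*3) = -144*9/(-20 - 9) = -144/((⅑)*(-29)) = -144/(-29/9) = -144*(-9/29) = 1296/29)
1/((-126 - 150*(-17)) + X(-18)) = 1/((-126 - 150*(-17)) + 1296/29) = 1/((-126 + 2550) + 1296/29) = 1/(2424 + 1296/29) = 1/(71592/29) = 29/71592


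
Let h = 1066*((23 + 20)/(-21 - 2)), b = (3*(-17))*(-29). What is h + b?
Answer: -11821/23 ≈ -513.96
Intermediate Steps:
b = 1479 (b = -51*(-29) = 1479)
h = -45838/23 (h = 1066*(43/(-23)) = 1066*(43*(-1/23)) = 1066*(-43/23) = -45838/23 ≈ -1993.0)
h + b = -45838/23 + 1479 = -11821/23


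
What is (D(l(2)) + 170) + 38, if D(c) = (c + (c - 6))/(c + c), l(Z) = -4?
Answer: 839/4 ≈ 209.75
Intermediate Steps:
D(c) = (-6 + 2*c)/(2*c) (D(c) = (c + (-6 + c))/((2*c)) = (-6 + 2*c)*(1/(2*c)) = (-6 + 2*c)/(2*c))
(D(l(2)) + 170) + 38 = ((-3 - 4)/(-4) + 170) + 38 = (-¼*(-7) + 170) + 38 = (7/4 + 170) + 38 = 687/4 + 38 = 839/4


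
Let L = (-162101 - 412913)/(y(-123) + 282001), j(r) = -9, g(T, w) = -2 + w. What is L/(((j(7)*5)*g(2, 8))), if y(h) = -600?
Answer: 287507/37989135 ≈ 0.0075681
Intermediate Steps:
L = -575014/281401 (L = (-162101 - 412913)/(-600 + 282001) = -575014/281401 ≈ -2.0434)
L/(((j(7)*5)*g(2, 8))) = -575014*(-1/(45*(-2 + 8)))/281401 = -575014/(281401*((-45*6))) = -575014/281401/(-270) = -575014/281401*(-1/270) = 287507/37989135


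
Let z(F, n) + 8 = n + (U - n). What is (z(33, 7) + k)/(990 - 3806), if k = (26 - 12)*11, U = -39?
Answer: -107/2816 ≈ -0.037997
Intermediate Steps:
z(F, n) = -47 (z(F, n) = -8 + (n + (-39 - n)) = -8 - 39 = -47)
k = 154 (k = 14*11 = 154)
(z(33, 7) + k)/(990 - 3806) = (-47 + 154)/(990 - 3806) = 107/(-2816) = 107*(-1/2816) = -107/2816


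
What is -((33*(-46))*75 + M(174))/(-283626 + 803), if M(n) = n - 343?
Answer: -114019/282823 ≈ -0.40315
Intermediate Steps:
M(n) = -343 + n
-((33*(-46))*75 + M(174))/(-283626 + 803) = -((33*(-46))*75 + (-343 + 174))/(-283626 + 803) = -(-1518*75 - 169)/(-282823) = -(-113850 - 169)*(-1)/282823 = -(-114019)*(-1)/282823 = -1*114019/282823 = -114019/282823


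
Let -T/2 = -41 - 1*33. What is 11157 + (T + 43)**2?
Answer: 47638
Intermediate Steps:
T = 148 (T = -2*(-41 - 1*33) = -2*(-41 - 33) = -2*(-74) = 148)
11157 + (T + 43)**2 = 11157 + (148 + 43)**2 = 11157 + 191**2 = 11157 + 36481 = 47638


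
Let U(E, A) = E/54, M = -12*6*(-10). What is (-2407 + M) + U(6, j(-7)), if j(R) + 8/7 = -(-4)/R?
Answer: -15182/9 ≈ -1686.9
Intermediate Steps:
j(R) = -8/7 + 4/R (j(R) = -8/7 - (-4)/R = -8/7 + 4/R)
M = 720 (M = -72*(-10) = 720)
U(E, A) = E/54 (U(E, A) = E*(1/54) = E/54)
(-2407 + M) + U(6, j(-7)) = (-2407 + 720) + (1/54)*6 = -1687 + ⅑ = -15182/9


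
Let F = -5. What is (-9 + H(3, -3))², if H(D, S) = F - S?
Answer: 121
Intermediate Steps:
H(D, S) = -5 - S
(-9 + H(3, -3))² = (-9 + (-5 - 1*(-3)))² = (-9 + (-5 + 3))² = (-9 - 2)² = (-11)² = 121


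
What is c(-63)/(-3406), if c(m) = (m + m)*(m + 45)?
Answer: -1134/1703 ≈ -0.66588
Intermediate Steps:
c(m) = 2*m*(45 + m) (c(m) = (2*m)*(45 + m) = 2*m*(45 + m))
c(-63)/(-3406) = (2*(-63)*(45 - 63))/(-3406) = (2*(-63)*(-18))*(-1/3406) = 2268*(-1/3406) = -1134/1703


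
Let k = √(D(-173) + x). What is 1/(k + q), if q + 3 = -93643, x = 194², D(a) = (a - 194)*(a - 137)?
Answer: -46823/4384710955 - √151406/8769421910 ≈ -1.0723e-5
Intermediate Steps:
D(a) = (-194 + a)*(-137 + a)
x = 37636
k = √151406 (k = √((26578 + (-173)² - 331*(-173)) + 37636) = √((26578 + 29929 + 57263) + 37636) = √(113770 + 37636) = √151406 ≈ 389.11)
q = -93646 (q = -3 - 93643 = -93646)
1/(k + q) = 1/(√151406 - 93646) = 1/(-93646 + √151406)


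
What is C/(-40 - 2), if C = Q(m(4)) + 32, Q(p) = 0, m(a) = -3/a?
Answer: -16/21 ≈ -0.76190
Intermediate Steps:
C = 32 (C = 0 + 32 = 32)
C/(-40 - 2) = 32/(-40 - 2) = 32/(-42) = 32*(-1/42) = -16/21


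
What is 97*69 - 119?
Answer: 6574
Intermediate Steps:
97*69 - 119 = 6693 - 119 = 6574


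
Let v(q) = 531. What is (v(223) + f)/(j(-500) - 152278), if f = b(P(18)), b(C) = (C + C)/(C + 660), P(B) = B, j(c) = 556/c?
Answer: -2500375/716980819 ≈ -0.0034874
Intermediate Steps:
b(C) = 2*C/(660 + C) (b(C) = (2*C)/(660 + C) = 2*C/(660 + C))
f = 6/113 (f = 2*18/(660 + 18) = 2*18/678 = 2*18*(1/678) = 6/113 ≈ 0.053097)
(v(223) + f)/(j(-500) - 152278) = (531 + 6/113)/(556/(-500) - 152278) = 60009/(113*(556*(-1/500) - 152278)) = 60009/(113*(-139/125 - 152278)) = 60009/(113*(-19034889/125)) = (60009/113)*(-125/19034889) = -2500375/716980819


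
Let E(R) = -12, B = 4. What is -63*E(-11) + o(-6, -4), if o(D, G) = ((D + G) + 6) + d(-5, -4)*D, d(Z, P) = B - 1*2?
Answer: 740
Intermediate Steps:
d(Z, P) = 2 (d(Z, P) = 4 - 1*2 = 4 - 2 = 2)
o(D, G) = 6 + G + 3*D (o(D, G) = ((D + G) + 6) + 2*D = (6 + D + G) + 2*D = 6 + G + 3*D)
-63*E(-11) + o(-6, -4) = -63*(-12) + (6 - 4 + 3*(-6)) = 756 + (6 - 4 - 18) = 756 - 16 = 740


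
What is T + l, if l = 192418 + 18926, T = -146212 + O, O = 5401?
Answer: 70533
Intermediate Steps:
T = -140811 (T = -146212 + 5401 = -140811)
l = 211344
T + l = -140811 + 211344 = 70533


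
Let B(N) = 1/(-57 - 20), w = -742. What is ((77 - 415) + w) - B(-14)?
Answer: -83159/77 ≈ -1080.0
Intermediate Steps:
B(N) = -1/77 (B(N) = 1/(-77) = -1/77)
((77 - 415) + w) - B(-14) = ((77 - 415) - 742) - 1*(-1/77) = (-338 - 742) + 1/77 = -1080 + 1/77 = -83159/77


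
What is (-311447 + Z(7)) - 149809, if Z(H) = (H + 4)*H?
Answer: -461179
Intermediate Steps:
Z(H) = H*(4 + H) (Z(H) = (4 + H)*H = H*(4 + H))
(-311447 + Z(7)) - 149809 = (-311447 + 7*(4 + 7)) - 149809 = (-311447 + 7*11) - 149809 = (-311447 + 77) - 149809 = -311370 - 149809 = -461179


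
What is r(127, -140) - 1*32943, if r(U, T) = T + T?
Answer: -33223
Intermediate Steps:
r(U, T) = 2*T
r(127, -140) - 1*32943 = 2*(-140) - 1*32943 = -280 - 32943 = -33223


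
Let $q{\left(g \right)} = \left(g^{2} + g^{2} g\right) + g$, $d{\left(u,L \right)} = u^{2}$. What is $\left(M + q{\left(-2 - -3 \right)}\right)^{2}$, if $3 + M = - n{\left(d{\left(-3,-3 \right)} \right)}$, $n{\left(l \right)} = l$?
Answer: $81$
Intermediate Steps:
$q{\left(g \right)} = g + g^{2} + g^{3}$ ($q{\left(g \right)} = \left(g^{2} + g^{3}\right) + g = g + g^{2} + g^{3}$)
$M = -12$ ($M = -3 - \left(-3\right)^{2} = -3 - 9 = -12$)
$\left(M + q{\left(-2 - -3 \right)}\right)^{2} = \left(-12 + \left(-2 - -3\right) \left(1 - -1 + \left(-2 - -3\right)^{2}\right)\right)^{2} = \left(-12 + \left(-2 + 3\right) \left(1 + \left(-2 + 3\right) + \left(-2 + 3\right)^{2}\right)\right)^{2} = \left(-12 + 1 \left(1 + 1 + 1^{2}\right)\right)^{2} = \left(-12 + 1 \left(1 + 1 + 1\right)\right)^{2} = \left(-12 + 1 \cdot 3\right)^{2} = \left(-12 + 3\right)^{2} = \left(-9\right)^{2} = 81$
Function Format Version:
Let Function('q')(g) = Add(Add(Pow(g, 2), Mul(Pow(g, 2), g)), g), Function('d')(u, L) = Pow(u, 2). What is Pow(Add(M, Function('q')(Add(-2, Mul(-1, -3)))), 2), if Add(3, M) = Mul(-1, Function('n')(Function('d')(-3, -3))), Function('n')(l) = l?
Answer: 81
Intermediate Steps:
Function('q')(g) = Add(g, Pow(g, 2), Pow(g, 3)) (Function('q')(g) = Add(Add(Pow(g, 2), Pow(g, 3)), g) = Add(g, Pow(g, 2), Pow(g, 3)))
M = -12 (M = Add(-3, Mul(-1, Pow(-3, 2))) = Add(-3, Mul(-1, 9)) = Add(-3, -9) = -12)
Pow(Add(M, Function('q')(Add(-2, Mul(-1, -3)))), 2) = Pow(Add(-12, Mul(Add(-2, Mul(-1, -3)), Add(1, Add(-2, Mul(-1, -3)), Pow(Add(-2, Mul(-1, -3)), 2)))), 2) = Pow(Add(-12, Mul(Add(-2, 3), Add(1, Add(-2, 3), Pow(Add(-2, 3), 2)))), 2) = Pow(Add(-12, Mul(1, Add(1, 1, Pow(1, 2)))), 2) = Pow(Add(-12, Mul(1, Add(1, 1, 1))), 2) = Pow(Add(-12, Mul(1, 3)), 2) = Pow(Add(-12, 3), 2) = Pow(-9, 2) = 81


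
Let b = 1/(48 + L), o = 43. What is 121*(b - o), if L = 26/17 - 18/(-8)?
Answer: -18311535/3521 ≈ -5200.7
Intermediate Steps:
L = 257/68 (L = 26*(1/17) - 18*(-⅛) = 26/17 + 9/4 = 257/68 ≈ 3.7794)
b = 68/3521 (b = 1/(48 + 257/68) = 1/(3521/68) = 68/3521 ≈ 0.019313)
121*(b - o) = 121*(68/3521 - 1*43) = 121*(68/3521 - 43) = 121*(-151335/3521) = -18311535/3521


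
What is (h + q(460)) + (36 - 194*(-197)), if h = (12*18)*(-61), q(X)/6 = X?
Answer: 27838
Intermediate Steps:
q(X) = 6*X
h = -13176 (h = 216*(-61) = -13176)
(h + q(460)) + (36 - 194*(-197)) = (-13176 + 6*460) + (36 - 194*(-197)) = (-13176 + 2760) + (36 + 38218) = -10416 + 38254 = 27838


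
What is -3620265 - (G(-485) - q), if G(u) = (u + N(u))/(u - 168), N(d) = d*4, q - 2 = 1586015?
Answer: -1328366369/653 ≈ -2.0343e+6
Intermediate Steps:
q = 1586017 (q = 2 + 1586015 = 1586017)
N(d) = 4*d
G(u) = 5*u/(-168 + u) (G(u) = (u + 4*u)/(u - 168) = (5*u)/(-168 + u) = 5*u/(-168 + u))
-3620265 - (G(-485) - q) = -3620265 - (5*(-485)/(-168 - 485) - 1*1586017) = -3620265 - (5*(-485)/(-653) - 1586017) = -3620265 - (5*(-485)*(-1/653) - 1586017) = -3620265 - (2425/653 - 1586017) = -3620265 - 1*(-1035666676/653) = -3620265 + 1035666676/653 = -1328366369/653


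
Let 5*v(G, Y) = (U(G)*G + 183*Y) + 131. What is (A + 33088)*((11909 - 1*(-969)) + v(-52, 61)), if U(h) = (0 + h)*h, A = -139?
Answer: -2139180876/5 ≈ -4.2784e+8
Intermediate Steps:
U(h) = h² (U(h) = h*h = h²)
v(G, Y) = 131/5 + G³/5 + 183*Y/5 (v(G, Y) = ((G²*G + 183*Y) + 131)/5 = ((G³ + 183*Y) + 131)/5 = (131 + G³ + 183*Y)/5 = 131/5 + G³/5 + 183*Y/5)
(A + 33088)*((11909 - 1*(-969)) + v(-52, 61)) = (-139 + 33088)*((11909 - 1*(-969)) + (131/5 + (⅕)*(-52)³ + (183/5)*61)) = 32949*((11909 + 969) + (131/5 + (⅕)*(-140608) + 11163/5)) = 32949*(12878 + (131/5 - 140608/5 + 11163/5)) = 32949*(12878 - 129314/5) = 32949*(-64924/5) = -2139180876/5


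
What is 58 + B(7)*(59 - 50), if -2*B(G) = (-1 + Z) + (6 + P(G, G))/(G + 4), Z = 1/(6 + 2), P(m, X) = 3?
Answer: 10253/176 ≈ 58.256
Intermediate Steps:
Z = ⅛ (Z = 1/8 = ⅛ ≈ 0.12500)
B(G) = 7/16 - 9/(2*(4 + G)) (B(G) = -((-1 + ⅛) + (6 + 3)/(G + 4))/2 = -(-7/8 + 9/(4 + G))/2 = 7/16 - 9/(2*(4 + G)))
58 + B(7)*(59 - 50) = 58 + ((-44 + 7*7)/(16*(4 + 7)))*(59 - 50) = 58 + ((1/16)*(-44 + 49)/11)*9 = 58 + ((1/16)*(1/11)*5)*9 = 58 + (5/176)*9 = 58 + 45/176 = 10253/176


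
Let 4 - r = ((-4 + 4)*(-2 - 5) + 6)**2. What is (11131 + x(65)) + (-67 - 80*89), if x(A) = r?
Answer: 3912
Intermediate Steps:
r = -32 (r = 4 - ((-4 + 4)*(-2 - 5) + 6)**2 = 4 - (0*(-7) + 6)**2 = 4 - (0 + 6)**2 = 4 - 1*6**2 = 4 - 1*36 = 4 - 36 = -32)
x(A) = -32
(11131 + x(65)) + (-67 - 80*89) = (11131 - 32) + (-67 - 80*89) = 11099 + (-67 - 7120) = 11099 - 7187 = 3912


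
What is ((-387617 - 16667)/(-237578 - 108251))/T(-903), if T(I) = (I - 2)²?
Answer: 404284/283242596725 ≈ 1.4273e-6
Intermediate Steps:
T(I) = (-2 + I)²
((-387617 - 16667)/(-237578 - 108251))/T(-903) = ((-387617 - 16667)/(-237578 - 108251))/((-2 - 903)²) = (-404284/(-345829))/((-905)²) = -404284*(-1/345829)/819025 = (404284/345829)*(1/819025) = 404284/283242596725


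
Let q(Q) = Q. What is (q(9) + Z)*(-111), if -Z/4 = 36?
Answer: 14985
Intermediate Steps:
Z = -144 (Z = -4*36 = -144)
(q(9) + Z)*(-111) = (9 - 144)*(-111) = -135*(-111) = 14985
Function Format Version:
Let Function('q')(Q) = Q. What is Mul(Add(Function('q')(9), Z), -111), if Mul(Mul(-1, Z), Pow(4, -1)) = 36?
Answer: 14985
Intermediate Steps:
Z = -144 (Z = Mul(-4, 36) = -144)
Mul(Add(Function('q')(9), Z), -111) = Mul(Add(9, -144), -111) = Mul(-135, -111) = 14985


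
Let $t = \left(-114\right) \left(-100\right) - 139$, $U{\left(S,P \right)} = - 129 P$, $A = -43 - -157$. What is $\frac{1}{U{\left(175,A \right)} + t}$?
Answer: $- \frac{1}{3445} \approx -0.00029028$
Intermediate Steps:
$A = 114$ ($A = -43 + 157 = 114$)
$t = 11261$ ($t = 11400 - 139 = 11261$)
$\frac{1}{U{\left(175,A \right)} + t} = \frac{1}{\left(-129\right) 114 + 11261} = \frac{1}{-14706 + 11261} = \frac{1}{-3445} = - \frac{1}{3445}$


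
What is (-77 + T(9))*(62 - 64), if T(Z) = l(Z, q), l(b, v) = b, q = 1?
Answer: 136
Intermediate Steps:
T(Z) = Z
(-77 + T(9))*(62 - 64) = (-77 + 9)*(62 - 64) = -68*(-2) = 136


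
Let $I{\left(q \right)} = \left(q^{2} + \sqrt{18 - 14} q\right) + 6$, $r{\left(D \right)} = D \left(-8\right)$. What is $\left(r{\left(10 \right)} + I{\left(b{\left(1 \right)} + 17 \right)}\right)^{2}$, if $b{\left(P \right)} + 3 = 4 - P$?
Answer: $62001$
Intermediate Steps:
$b{\left(P \right)} = 1 - P$ ($b{\left(P \right)} = -3 - \left(-4 + P\right) = 1 - P$)
$r{\left(D \right)} = - 8 D$
$I{\left(q \right)} = 6 + q^{2} + 2 q$ ($I{\left(q \right)} = \left(q^{2} + \sqrt{4} q\right) + 6 = \left(q^{2} + 2 q\right) + 6 = 6 + q^{2} + 2 q$)
$\left(r{\left(10 \right)} + I{\left(b{\left(1 \right)} + 17 \right)}\right)^{2} = \left(\left(-8\right) 10 + \left(6 + \left(\left(1 - 1\right) + 17\right)^{2} + 2 \left(\left(1 - 1\right) + 17\right)\right)\right)^{2} = \left(-80 + \left(6 + \left(\left(1 - 1\right) + 17\right)^{2} + 2 \left(\left(1 - 1\right) + 17\right)\right)\right)^{2} = \left(-80 + \left(6 + \left(0 + 17\right)^{2} + 2 \left(0 + 17\right)\right)\right)^{2} = \left(-80 + \left(6 + 17^{2} + 2 \cdot 17\right)\right)^{2} = \left(-80 + \left(6 + 289 + 34\right)\right)^{2} = \left(-80 + 329\right)^{2} = 249^{2} = 62001$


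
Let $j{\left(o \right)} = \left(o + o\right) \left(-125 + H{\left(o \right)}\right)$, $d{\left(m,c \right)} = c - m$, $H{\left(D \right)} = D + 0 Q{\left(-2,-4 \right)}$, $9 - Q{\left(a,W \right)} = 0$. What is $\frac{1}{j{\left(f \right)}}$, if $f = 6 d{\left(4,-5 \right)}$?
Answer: $\frac{1}{19332} \approx 5.1728 \cdot 10^{-5}$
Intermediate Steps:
$Q{\left(a,W \right)} = 9$ ($Q{\left(a,W \right)} = 9 - 0 = 9 + 0 = 9$)
$H{\left(D \right)} = D$ ($H{\left(D \right)} = D + 0 \cdot 9 = D + 0 = D$)
$f = -54$ ($f = 6 \left(-5 - 4\right) = 6 \left(-9\right) = -54$)
$j{\left(o \right)} = 2 o \left(-125 + o\right)$ ($j{\left(o \right)} = \left(o + o\right) \left(-125 + o\right) = 2 o \left(-125 + o\right)$)
$\frac{1}{j{\left(f \right)}} = \frac{1}{2 \left(-54\right) \left(-125 - 54\right)} = \frac{1}{2 \left(-54\right) \left(-179\right)} = \frac{1}{19332}$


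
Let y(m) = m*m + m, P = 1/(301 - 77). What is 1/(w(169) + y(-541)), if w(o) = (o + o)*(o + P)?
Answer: 112/39117513 ≈ 2.8632e-6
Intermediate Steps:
P = 1/224 ≈ 0.0044643
w(o) = 2*o*(1/224 + o) (w(o) = (o + o)*(o + 1/224) = (2*o)*(1/224 + o) = 2*o*(1/224 + o))
y(m) = m + m**2 (y(m) = m**2 + m = m + m**2)
1/(w(169) + y(-541)) = 1/((1/112)*169*(1 + 224*169) - 541*(1 - 541)) = 1/((1/112)*169*(1 + 37856) - 541*(-540)) = 1/((1/112)*169*37857 + 292140) = 1/(6397833/112 + 292140) = 1/(39117513/112) = 112/39117513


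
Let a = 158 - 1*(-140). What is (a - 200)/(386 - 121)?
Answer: 98/265 ≈ 0.36981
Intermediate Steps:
a = 298 (a = 158 + 140 = 298)
(a - 200)/(386 - 121) = (298 - 200)/(386 - 121) = 98/265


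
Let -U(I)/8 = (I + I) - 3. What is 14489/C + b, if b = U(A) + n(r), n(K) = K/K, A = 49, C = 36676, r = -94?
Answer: -27822595/36676 ≈ -758.60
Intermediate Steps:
n(K) = 1
U(I) = 24 - 16*I (U(I) = -8*((I + I) - 3) = -8*(2*I - 3) = -8*(-3 + 2*I) = 24 - 16*I)
b = -759 (b = (24 - 16*49) + 1 = (24 - 784) + 1 = -760 + 1 = -759)
14489/C + b = 14489/36676 - 759 = -27822595/36676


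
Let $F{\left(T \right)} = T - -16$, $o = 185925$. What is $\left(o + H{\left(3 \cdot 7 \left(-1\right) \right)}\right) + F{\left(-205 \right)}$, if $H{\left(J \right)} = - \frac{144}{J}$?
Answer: $\frac{1300200}{7} \approx 1.8574 \cdot 10^{5}$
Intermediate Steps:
$F{\left(T \right)} = 16 + T$ ($F{\left(T \right)} = T + 16 = 16 + T$)
$\left(o + H{\left(3 \cdot 7 \left(-1\right) \right)}\right) + F{\left(-205 \right)} = \left(185925 - \frac{144}{3 \cdot 7 \left(-1\right)}\right) + \left(16 - 205\right) = \left(185925 - \frac{144}{21 \left(-1\right)}\right) - 189 = \left(185925 - \frac{144}{-21}\right) - 189 = \left(185925 - - \frac{48}{7}\right) - 189 = \left(185925 + \frac{48}{7}\right) - 189 = \frac{1301523}{7} - 189 = \frac{1300200}{7}$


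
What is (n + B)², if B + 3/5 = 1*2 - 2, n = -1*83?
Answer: 174724/25 ≈ 6989.0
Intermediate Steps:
n = -83
B = -⅗ (B = -⅗ + (1*2 - 2) = -⅗ + (2 - 2) = -⅗ + 0 = -⅗ ≈ -0.60000)
(n + B)² = (-83 - ⅗)² = (-418/5)² = 174724/25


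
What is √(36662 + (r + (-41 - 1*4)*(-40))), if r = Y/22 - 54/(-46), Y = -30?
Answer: √2461902014/253 ≈ 196.12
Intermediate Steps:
r = -48/253 (r = -30/22 - 54/(-46) = -30*1/22 - 54*(-1/46) = -15/11 + 27/23 = -48/253 ≈ -0.18972)
√(36662 + (r + (-41 - 1*4)*(-40))) = √(36662 + (-48/253 + (-41 - 1*4)*(-40))) = √(36662 + (-48/253 + (-41 - 4)*(-40))) = √(36662 + (-48/253 - 45*(-40))) = √(36662 + (-48/253 + 1800)) = √(36662 + 455352/253) = √(9730838/253) = √2461902014/253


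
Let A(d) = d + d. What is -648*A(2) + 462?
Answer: -2130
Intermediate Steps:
A(d) = 2*d
-648*A(2) + 462 = -1296*2 + 462 = -648*4 + 462 = -2592 + 462 = -2130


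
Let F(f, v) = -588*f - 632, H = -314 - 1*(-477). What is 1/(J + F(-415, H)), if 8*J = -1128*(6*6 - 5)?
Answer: 1/239017 ≈ 4.1838e-6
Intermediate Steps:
H = 163 (H = -314 + 477 = 163)
F(f, v) = -632 - 588*f
J = -4371 (J = (-1128*(6*6 - 5))/8 = (-1128*(36 - 5))/8 = (-1128*31)/8 = (1/8)*(-34968) = -4371)
1/(J + F(-415, H)) = 1/(-4371 + (-632 - 588*(-415))) = 1/(-4371 + (-632 + 244020)) = 1/(-4371 + 243388) = 1/239017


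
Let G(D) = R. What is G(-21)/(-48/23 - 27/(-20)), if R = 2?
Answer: -920/339 ≈ -2.7139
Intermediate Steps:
G(D) = 2
G(-21)/(-48/23 - 27/(-20)) = 2/(-48/23 - 27/(-20)) = 2/(-48*1/23 - 27*(-1/20)) = 2/(-48/23 + 27/20) = 2/(-339/460) = -460/339*2 = -920/339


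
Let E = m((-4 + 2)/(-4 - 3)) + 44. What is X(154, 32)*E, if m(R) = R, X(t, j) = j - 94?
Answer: -19220/7 ≈ -2745.7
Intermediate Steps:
X(t, j) = -94 + j
E = 310/7 (E = (-4 + 2)/(-4 - 3) + 44 = -2/(-7) + 44 = -2*(-⅐) + 44 = 2/7 + 44 = 310/7 ≈ 44.286)
X(154, 32)*E = (-94 + 32)*(310/7) = -62*310/7 = -19220/7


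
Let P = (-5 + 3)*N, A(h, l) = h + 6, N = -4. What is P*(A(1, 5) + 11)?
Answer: 144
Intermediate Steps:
A(h, l) = 6 + h
P = 8 (P = (-5 + 3)*(-4) = -2*(-4) = 8)
P*(A(1, 5) + 11) = 8*((6 + 1) + 11) = 8*(7 + 11) = 8*18 = 144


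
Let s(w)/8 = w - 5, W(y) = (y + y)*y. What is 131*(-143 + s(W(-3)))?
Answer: -5109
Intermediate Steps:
W(y) = 2*y² (W(y) = (2*y)*y = 2*y²)
s(w) = -40 + 8*w (s(w) = 8*(w - 5) = 8*(-5 + w) = -40 + 8*w)
131*(-143 + s(W(-3))) = 131*(-143 + (-40 + 8*(2*(-3)²))) = 131*(-143 + (-40 + 8*(2*9))) = 131*(-143 + (-40 + 8*18)) = 131*(-143 + (-40 + 144)) = 131*(-143 + 104) = 131*(-39) = -5109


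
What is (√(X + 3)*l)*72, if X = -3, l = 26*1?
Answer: 0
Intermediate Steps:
l = 26
(√(X + 3)*l)*72 = (√(-3 + 3)*26)*72 = (√0*26)*72 = (0*26)*72 = 0*72 = 0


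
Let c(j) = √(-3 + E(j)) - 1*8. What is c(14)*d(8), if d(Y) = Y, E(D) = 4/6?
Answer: -64 + 8*I*√21/3 ≈ -64.0 + 12.22*I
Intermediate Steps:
E(D) = ⅔ (E(D) = 4*(⅙) = ⅔)
c(j) = -8 + I*√21/3 (c(j) = √(-3 + ⅔) - 1*8 = √(-7/3) - 8 = I*√21/3 - 8 = -8 + I*√21/3)
c(14)*d(8) = (-8 + I*√21/3)*8 = -64 + 8*I*√21/3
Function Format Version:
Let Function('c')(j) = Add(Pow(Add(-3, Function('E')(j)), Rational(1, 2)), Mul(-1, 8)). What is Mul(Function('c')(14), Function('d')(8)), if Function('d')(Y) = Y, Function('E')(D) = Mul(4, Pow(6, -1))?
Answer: Add(-64, Mul(Rational(8, 3), I, Pow(21, Rational(1, 2)))) ≈ Add(-64.000, Mul(12.220, I))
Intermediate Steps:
Function('E')(D) = Rational(2, 3) (Function('E')(D) = Mul(4, Rational(1, 6)) = Rational(2, 3))
Function('c')(j) = Add(-8, Mul(Rational(1, 3), I, Pow(21, Rational(1, 2)))) (Function('c')(j) = Add(Pow(Add(-3, Rational(2, 3)), Rational(1, 2)), Mul(-1, 8)) = Add(Pow(Rational(-7, 3), Rational(1, 2)), -8) = Add(Mul(Rational(1, 3), I, Pow(21, Rational(1, 2))), -8) = Add(-8, Mul(Rational(1, 3), I, Pow(21, Rational(1, 2)))))
Mul(Function('c')(14), Function('d')(8)) = Mul(Add(-8, Mul(Rational(1, 3), I, Pow(21, Rational(1, 2)))), 8) = Add(-64, Mul(Rational(8, 3), I, Pow(21, Rational(1, 2))))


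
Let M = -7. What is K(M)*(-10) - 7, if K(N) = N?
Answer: 63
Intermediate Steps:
K(M)*(-10) - 7 = -7*(-10) - 7 = 70 - 7 = 63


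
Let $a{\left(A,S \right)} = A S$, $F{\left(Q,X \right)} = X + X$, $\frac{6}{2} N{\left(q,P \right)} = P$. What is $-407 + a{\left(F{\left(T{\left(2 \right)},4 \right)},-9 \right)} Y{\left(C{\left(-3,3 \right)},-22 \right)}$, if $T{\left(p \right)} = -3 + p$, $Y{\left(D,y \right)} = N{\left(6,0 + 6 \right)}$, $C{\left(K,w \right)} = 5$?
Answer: $-551$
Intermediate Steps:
$N{\left(q,P \right)} = \frac{P}{3}$
$Y{\left(D,y \right)} = 2$ ($Y{\left(D,y \right)} = \frac{0 + 6}{3} = \frac{1}{3} \cdot 6 = 2$)
$F{\left(Q,X \right)} = 2 X$
$-407 + a{\left(F{\left(T{\left(2 \right)},4 \right)},-9 \right)} Y{\left(C{\left(-3,3 \right)},-22 \right)} = -407 + 2 \cdot 4 \left(-9\right) 2 = -407 + 8 \left(-9\right) 2 = -407 - 144 = -551$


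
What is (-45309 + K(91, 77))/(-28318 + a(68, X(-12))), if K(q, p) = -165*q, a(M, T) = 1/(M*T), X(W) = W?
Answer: 49224384/23107489 ≈ 2.1302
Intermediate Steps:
a(M, T) = 1/(M*T)
(-45309 + K(91, 77))/(-28318 + a(68, X(-12))) = (-45309 - 165*91)/(-28318 + 1/(68*(-12))) = (-45309 - 15015)/(-28318 + (1/68)*(-1/12)) = -60324/(-28318 - 1/816) = -60324/(-23107489/816) = -60324*(-816/23107489) = 49224384/23107489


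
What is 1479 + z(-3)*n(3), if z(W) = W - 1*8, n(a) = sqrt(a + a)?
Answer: 1479 - 11*sqrt(6) ≈ 1452.1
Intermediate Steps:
n(a) = sqrt(2)*sqrt(a) (n(a) = sqrt(2*a) = sqrt(2)*sqrt(a))
z(W) = -8 + W (z(W) = W - 8 = -8 + W)
1479 + z(-3)*n(3) = 1479 + (-8 - 3)*(sqrt(2)*sqrt(3)) = 1479 - 11*sqrt(6)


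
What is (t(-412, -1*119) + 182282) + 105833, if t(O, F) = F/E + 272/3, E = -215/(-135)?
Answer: 37168892/129 ≈ 2.8813e+5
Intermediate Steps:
E = 43/27 (E = -215*(-1/135) = 43/27 ≈ 1.5926)
t(O, F) = 272/3 + 27*F/43 (t(O, F) = F/(43/27) + 272/3 = F*(27/43) + 272*(1/3) = 27*F/43 + 272/3 = 272/3 + 27*F/43)
(t(-412, -1*119) + 182282) + 105833 = ((272/3 + 27*(-1*119)/43) + 182282) + 105833 = ((272/3 + (27/43)*(-119)) + 182282) + 105833 = ((272/3 - 3213/43) + 182282) + 105833 = (2057/129 + 182282) + 105833 = 23516435/129 + 105833 = 37168892/129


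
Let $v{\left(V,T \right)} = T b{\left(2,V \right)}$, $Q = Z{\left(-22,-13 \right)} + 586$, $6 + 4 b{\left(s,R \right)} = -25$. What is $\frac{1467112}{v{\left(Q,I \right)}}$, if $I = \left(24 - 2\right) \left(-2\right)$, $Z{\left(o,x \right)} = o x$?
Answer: $\frac{1467112}{341} \approx 4302.4$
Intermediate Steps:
$b{\left(s,R \right)} = - \frac{31}{4}$ ($b{\left(s,R \right)} = - \frac{3}{2} + \frac{1}{4} \left(-25\right) = - \frac{3}{2} - \frac{25}{4} = - \frac{31}{4}$)
$I = -44$ ($I = 22 \left(-2\right) = -44$)
$Q = 872$ ($Q = \left(-22\right) \left(-13\right) + 586 = 286 + 586 = 872$)
$v{\left(V,T \right)} = - \frac{31 T}{4}$ ($v{\left(V,T \right)} = T \left(- \frac{31}{4}\right) = - \frac{31 T}{4}$)
$\frac{1467112}{v{\left(Q,I \right)}} = \frac{1467112}{\left(- \frac{31}{4}\right) \left(-44\right)} = \frac{1467112}{341}$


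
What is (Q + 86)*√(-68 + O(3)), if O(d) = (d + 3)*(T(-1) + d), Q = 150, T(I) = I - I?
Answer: 1180*I*√2 ≈ 1668.8*I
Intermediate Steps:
T(I) = 0
O(d) = d*(3 + d) (O(d) = (d + 3)*(0 + d) = (3 + d)*d = d*(3 + d))
(Q + 86)*√(-68 + O(3)) = (150 + 86)*√(-68 + 3*(3 + 3)) = 236*√(-68 + 3*6) = 236*√(-68 + 18) = 236*√(-50) = 236*(5*I*√2) = 1180*I*√2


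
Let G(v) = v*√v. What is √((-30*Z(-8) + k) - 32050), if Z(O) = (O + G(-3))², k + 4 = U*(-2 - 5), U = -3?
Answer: √(-33143 - 1440*I*√3) ≈ 6.8453 - 182.18*I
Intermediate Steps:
G(v) = v^(3/2)
k = 17 (k = -4 - 3*(-2 - 5) = -4 - 3*(-7) = -4 + 21 = 17)
Z(O) = (O - 3*I*√3)² (Z(O) = (O + (-3)^(3/2))² = (O - 3*I*√3)²)
√((-30*Z(-8) + k) - 32050) = √((-30*(-8 - 3*I*√3)² + 17) - 32050) = √((17 - 30*(-8 - 3*I*√3)²) - 32050) = √(-32033 - 30*(-8 - 3*I*√3)²)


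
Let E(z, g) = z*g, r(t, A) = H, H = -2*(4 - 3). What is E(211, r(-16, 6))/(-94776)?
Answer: 211/47388 ≈ 0.0044526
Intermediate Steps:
H = -2 (H = -2*1 = -2)
r(t, A) = -2
E(z, g) = g*z
E(211, r(-16, 6))/(-94776) = -2*211/(-94776) = -422*(-1/94776) = 211/47388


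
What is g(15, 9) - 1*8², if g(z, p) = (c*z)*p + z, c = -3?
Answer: -454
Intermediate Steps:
g(z, p) = z - 3*p*z (g(z, p) = (-3*z)*p + z = -3*p*z + z = z - 3*p*z)
g(15, 9) - 1*8² = 15*(1 - 3*9) - 1*8² = 15*(1 - 27) - 1*64 = 15*(-26) - 64 = -390 - 64 = -454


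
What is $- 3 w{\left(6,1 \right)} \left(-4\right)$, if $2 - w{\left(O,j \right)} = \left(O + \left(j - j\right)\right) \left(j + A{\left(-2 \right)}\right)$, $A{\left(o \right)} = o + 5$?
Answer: $-264$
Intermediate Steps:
$A{\left(o \right)} = 5 + o$
$w{\left(O,j \right)} = 2 - O \left(3 + j\right)$ ($w{\left(O,j \right)} = 2 - \left(O + \left(j - j\right)\right) \left(j + \left(5 - 2\right)\right) = 2 - \left(O + 0\right) \left(j + 3\right) = 2 - O \left(3 + j\right)$)
$- 3 w{\left(6,1 \right)} \left(-4\right) = - 3 \left(2 - 18 - 6 \cdot 1\right) \left(-4\right) = - 3 \left(2 - 18 - 6\right) \left(-4\right) = \left(-3\right) \left(-22\right) \left(-4\right) = 66 \left(-4\right) = -264$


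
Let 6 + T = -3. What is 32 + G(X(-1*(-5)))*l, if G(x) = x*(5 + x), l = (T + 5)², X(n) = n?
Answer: 832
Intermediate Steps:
T = -9 (T = -6 - 3 = -9)
l = 16 (l = (-9 + 5)² = (-4)² = 16)
32 + G(X(-1*(-5)))*l = 32 + ((-1*(-5))*(5 - 1*(-5)))*16 = 32 + (5*(5 + 5))*16 = 32 + (5*10)*16 = 32 + 50*16 = 32 + 800 = 832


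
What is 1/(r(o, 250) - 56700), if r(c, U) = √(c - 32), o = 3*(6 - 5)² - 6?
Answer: -1620/91854001 - I*√35/3214890035 ≈ -1.7637e-5 - 1.8402e-9*I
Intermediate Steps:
o = -3 (o = 3*1² - 6 = 3*1 - 6 = 3 - 6 = -3)
r(c, U) = √(-32 + c)
1/(r(o, 250) - 56700) = 1/(√(-32 - 3) - 56700) = 1/(√(-35) - 56700) = 1/(I*√35 - 56700) = 1/(-56700 + I*√35)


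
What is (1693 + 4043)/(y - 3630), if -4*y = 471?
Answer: -7648/4997 ≈ -1.5305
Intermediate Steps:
y = -471/4 (y = -1/4*471 = -471/4 ≈ -117.75)
(1693 + 4043)/(y - 3630) = (1693 + 4043)/(-471/4 - 3630) = 5736/(-14991/4) = 5736*(-4/14991) = -7648/4997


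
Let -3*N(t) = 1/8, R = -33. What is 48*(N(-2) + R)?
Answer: -1586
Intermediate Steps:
N(t) = -1/24 (N(t) = -⅓/8 = -⅓*⅛ = -1/24)
48*(N(-2) + R) = 48*(-1/24 - 33) = 48*(-793/24) = -1586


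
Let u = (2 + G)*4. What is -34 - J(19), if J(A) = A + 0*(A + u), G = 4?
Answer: -53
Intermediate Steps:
u = 24 (u = (2 + 4)*4 = 6*4 = 24)
J(A) = A (J(A) = A + 0*(A + 24) = A + 0*(24 + A) = A + 0 = A)
-34 - J(19) = -34 - 1*19 = -34 - 19 = -53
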